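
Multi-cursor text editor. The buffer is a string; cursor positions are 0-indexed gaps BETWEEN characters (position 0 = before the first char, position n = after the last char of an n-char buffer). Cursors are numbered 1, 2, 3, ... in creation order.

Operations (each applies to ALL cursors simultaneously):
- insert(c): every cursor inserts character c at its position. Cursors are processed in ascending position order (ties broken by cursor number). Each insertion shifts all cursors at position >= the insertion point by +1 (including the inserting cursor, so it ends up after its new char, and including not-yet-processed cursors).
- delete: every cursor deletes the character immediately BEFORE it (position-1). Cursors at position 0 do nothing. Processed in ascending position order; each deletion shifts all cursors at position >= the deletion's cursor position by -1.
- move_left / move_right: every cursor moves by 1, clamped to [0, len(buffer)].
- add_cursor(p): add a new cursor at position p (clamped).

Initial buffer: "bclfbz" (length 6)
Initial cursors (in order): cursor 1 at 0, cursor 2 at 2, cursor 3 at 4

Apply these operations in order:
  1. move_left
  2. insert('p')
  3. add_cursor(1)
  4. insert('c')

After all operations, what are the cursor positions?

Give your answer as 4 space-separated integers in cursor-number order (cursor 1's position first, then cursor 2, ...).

After op 1 (move_left): buffer="bclfbz" (len 6), cursors c1@0 c2@1 c3@3, authorship ......
After op 2 (insert('p')): buffer="pbpclpfbz" (len 9), cursors c1@1 c2@3 c3@6, authorship 1.2..3...
After op 3 (add_cursor(1)): buffer="pbpclpfbz" (len 9), cursors c1@1 c4@1 c2@3 c3@6, authorship 1.2..3...
After op 4 (insert('c')): buffer="pccbpcclpcfbz" (len 13), cursors c1@3 c4@3 c2@6 c3@10, authorship 114.22..33...

Answer: 3 6 10 3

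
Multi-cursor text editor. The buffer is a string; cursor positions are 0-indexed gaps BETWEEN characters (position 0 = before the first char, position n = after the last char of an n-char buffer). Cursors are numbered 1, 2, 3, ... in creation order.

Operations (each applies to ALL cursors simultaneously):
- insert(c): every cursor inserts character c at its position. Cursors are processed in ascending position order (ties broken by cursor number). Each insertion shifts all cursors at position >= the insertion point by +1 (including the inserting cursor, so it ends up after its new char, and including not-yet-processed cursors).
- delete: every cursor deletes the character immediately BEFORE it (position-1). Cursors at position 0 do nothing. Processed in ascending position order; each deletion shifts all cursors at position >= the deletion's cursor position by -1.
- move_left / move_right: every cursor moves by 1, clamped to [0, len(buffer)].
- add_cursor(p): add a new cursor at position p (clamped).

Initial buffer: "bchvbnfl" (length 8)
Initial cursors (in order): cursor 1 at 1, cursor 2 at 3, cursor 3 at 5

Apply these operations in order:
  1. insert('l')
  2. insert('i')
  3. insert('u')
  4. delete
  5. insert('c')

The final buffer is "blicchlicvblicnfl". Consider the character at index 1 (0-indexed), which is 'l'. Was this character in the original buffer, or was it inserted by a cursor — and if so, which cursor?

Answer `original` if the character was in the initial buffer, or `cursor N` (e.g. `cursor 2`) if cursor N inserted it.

After op 1 (insert('l')): buffer="blchlvblnfl" (len 11), cursors c1@2 c2@5 c3@8, authorship .1..2..3...
After op 2 (insert('i')): buffer="blichlivblinfl" (len 14), cursors c1@3 c2@7 c3@11, authorship .11..22..33...
After op 3 (insert('u')): buffer="bliuchliuvbliunfl" (len 17), cursors c1@4 c2@9 c3@14, authorship .111..222..333...
After op 4 (delete): buffer="blichlivblinfl" (len 14), cursors c1@3 c2@7 c3@11, authorship .11..22..33...
After op 5 (insert('c')): buffer="blicchlicvblicnfl" (len 17), cursors c1@4 c2@9 c3@14, authorship .111..222..333...
Authorship (.=original, N=cursor N): . 1 1 1 . . 2 2 2 . . 3 3 3 . . .
Index 1: author = 1

Answer: cursor 1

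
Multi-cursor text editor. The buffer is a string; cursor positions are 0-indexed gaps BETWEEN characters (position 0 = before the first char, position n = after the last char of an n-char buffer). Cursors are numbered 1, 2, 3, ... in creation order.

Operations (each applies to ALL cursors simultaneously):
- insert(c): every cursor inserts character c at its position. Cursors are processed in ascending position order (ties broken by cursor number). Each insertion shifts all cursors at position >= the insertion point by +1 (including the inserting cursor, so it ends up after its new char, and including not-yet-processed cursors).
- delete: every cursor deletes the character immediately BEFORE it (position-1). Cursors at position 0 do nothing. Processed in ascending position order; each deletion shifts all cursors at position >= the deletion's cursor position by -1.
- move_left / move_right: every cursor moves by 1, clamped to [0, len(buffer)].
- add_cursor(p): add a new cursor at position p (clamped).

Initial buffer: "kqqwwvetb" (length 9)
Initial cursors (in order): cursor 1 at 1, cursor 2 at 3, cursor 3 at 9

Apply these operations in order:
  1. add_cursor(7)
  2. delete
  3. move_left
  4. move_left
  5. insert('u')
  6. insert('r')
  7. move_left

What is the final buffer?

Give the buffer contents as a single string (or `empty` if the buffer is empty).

After op 1 (add_cursor(7)): buffer="kqqwwvetb" (len 9), cursors c1@1 c2@3 c4@7 c3@9, authorship .........
After op 2 (delete): buffer="qwwvt" (len 5), cursors c1@0 c2@1 c4@4 c3@5, authorship .....
After op 3 (move_left): buffer="qwwvt" (len 5), cursors c1@0 c2@0 c4@3 c3@4, authorship .....
After op 4 (move_left): buffer="qwwvt" (len 5), cursors c1@0 c2@0 c4@2 c3@3, authorship .....
After op 5 (insert('u')): buffer="uuqwuwuvt" (len 9), cursors c1@2 c2@2 c4@5 c3@7, authorship 12..4.3..
After op 6 (insert('r')): buffer="uurrqwurwurvt" (len 13), cursors c1@4 c2@4 c4@8 c3@11, authorship 1212..44.33..
After op 7 (move_left): buffer="uurrqwurwurvt" (len 13), cursors c1@3 c2@3 c4@7 c3@10, authorship 1212..44.33..

Answer: uurrqwurwurvt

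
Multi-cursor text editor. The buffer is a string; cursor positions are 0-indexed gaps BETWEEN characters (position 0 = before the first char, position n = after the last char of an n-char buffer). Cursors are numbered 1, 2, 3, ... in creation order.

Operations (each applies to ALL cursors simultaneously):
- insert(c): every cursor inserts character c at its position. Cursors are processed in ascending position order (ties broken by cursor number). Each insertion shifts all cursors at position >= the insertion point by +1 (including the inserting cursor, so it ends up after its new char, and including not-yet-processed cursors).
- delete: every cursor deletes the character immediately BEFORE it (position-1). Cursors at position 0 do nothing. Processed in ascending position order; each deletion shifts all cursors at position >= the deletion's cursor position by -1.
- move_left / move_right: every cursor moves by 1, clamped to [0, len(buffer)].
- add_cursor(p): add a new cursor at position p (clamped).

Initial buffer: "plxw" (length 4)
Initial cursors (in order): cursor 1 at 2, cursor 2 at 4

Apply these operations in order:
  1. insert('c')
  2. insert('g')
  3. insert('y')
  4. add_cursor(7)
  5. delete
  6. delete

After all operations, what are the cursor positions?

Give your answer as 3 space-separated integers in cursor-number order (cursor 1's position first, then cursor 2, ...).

Answer: 3 4 3

Derivation:
After op 1 (insert('c')): buffer="plcxwc" (len 6), cursors c1@3 c2@6, authorship ..1..2
After op 2 (insert('g')): buffer="plcgxwcg" (len 8), cursors c1@4 c2@8, authorship ..11..22
After op 3 (insert('y')): buffer="plcgyxwcgy" (len 10), cursors c1@5 c2@10, authorship ..111..222
After op 4 (add_cursor(7)): buffer="plcgyxwcgy" (len 10), cursors c1@5 c3@7 c2@10, authorship ..111..222
After op 5 (delete): buffer="plcgxcg" (len 7), cursors c1@4 c3@5 c2@7, authorship ..11.22
After op 6 (delete): buffer="plcc" (len 4), cursors c1@3 c3@3 c2@4, authorship ..12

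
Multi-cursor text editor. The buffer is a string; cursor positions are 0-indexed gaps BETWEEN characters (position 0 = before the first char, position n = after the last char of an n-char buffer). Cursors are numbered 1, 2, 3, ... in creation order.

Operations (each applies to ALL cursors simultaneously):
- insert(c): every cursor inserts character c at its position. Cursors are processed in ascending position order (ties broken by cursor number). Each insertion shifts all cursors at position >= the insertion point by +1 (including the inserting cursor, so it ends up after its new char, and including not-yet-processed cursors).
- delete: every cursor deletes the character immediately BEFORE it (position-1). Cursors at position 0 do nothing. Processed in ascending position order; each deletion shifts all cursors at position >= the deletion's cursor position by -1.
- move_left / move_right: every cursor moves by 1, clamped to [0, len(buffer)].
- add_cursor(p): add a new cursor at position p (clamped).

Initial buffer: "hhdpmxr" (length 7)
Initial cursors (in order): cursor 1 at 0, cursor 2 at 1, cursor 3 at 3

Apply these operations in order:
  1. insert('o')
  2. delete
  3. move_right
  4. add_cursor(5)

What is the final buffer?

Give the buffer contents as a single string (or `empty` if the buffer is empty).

Answer: hhdpmxr

Derivation:
After op 1 (insert('o')): buffer="ohohdopmxr" (len 10), cursors c1@1 c2@3 c3@6, authorship 1.2..3....
After op 2 (delete): buffer="hhdpmxr" (len 7), cursors c1@0 c2@1 c3@3, authorship .......
After op 3 (move_right): buffer="hhdpmxr" (len 7), cursors c1@1 c2@2 c3@4, authorship .......
After op 4 (add_cursor(5)): buffer="hhdpmxr" (len 7), cursors c1@1 c2@2 c3@4 c4@5, authorship .......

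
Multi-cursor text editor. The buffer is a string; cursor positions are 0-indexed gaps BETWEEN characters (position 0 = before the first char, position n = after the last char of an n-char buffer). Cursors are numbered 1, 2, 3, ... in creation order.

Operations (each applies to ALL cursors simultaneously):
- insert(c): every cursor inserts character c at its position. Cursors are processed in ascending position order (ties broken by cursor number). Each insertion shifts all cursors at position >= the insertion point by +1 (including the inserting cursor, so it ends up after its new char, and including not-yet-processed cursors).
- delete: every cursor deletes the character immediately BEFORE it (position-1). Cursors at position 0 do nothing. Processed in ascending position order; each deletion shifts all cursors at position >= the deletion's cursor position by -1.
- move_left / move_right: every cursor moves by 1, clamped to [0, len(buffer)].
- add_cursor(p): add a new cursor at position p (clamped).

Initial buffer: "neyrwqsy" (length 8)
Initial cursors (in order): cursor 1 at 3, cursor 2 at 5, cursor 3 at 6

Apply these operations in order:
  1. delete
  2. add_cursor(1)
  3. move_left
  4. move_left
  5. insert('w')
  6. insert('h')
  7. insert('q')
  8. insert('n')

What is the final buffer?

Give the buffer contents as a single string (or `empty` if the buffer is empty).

After op 1 (delete): buffer="nersy" (len 5), cursors c1@2 c2@3 c3@3, authorship .....
After op 2 (add_cursor(1)): buffer="nersy" (len 5), cursors c4@1 c1@2 c2@3 c3@3, authorship .....
After op 3 (move_left): buffer="nersy" (len 5), cursors c4@0 c1@1 c2@2 c3@2, authorship .....
After op 4 (move_left): buffer="nersy" (len 5), cursors c1@0 c4@0 c2@1 c3@1, authorship .....
After op 5 (insert('w')): buffer="wwnwwersy" (len 9), cursors c1@2 c4@2 c2@5 c3@5, authorship 14.23....
After op 6 (insert('h')): buffer="wwhhnwwhhersy" (len 13), cursors c1@4 c4@4 c2@9 c3@9, authorship 1414.2323....
After op 7 (insert('q')): buffer="wwhhqqnwwhhqqersy" (len 17), cursors c1@6 c4@6 c2@13 c3@13, authorship 141414.232323....
After op 8 (insert('n')): buffer="wwhhqqnnnwwhhqqnnersy" (len 21), cursors c1@8 c4@8 c2@17 c3@17, authorship 14141414.23232323....

Answer: wwhhqqnnnwwhhqqnnersy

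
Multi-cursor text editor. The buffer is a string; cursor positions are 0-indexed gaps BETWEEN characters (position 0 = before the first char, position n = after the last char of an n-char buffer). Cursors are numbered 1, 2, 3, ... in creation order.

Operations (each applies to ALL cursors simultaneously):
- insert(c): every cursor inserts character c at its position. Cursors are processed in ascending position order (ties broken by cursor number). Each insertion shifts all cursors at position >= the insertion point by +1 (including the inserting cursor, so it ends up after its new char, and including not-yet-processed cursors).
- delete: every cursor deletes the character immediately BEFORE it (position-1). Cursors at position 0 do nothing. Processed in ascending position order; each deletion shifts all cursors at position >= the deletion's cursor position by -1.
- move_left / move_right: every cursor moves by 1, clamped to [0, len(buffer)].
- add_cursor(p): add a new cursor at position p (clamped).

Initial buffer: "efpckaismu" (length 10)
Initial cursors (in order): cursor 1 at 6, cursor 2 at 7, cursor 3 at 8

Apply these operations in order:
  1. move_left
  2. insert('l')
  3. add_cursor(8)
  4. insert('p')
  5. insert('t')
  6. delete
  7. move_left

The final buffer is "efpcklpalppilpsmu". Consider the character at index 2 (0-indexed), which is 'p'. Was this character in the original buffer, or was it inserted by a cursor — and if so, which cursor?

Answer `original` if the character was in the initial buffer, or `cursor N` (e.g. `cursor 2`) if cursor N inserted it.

Answer: original

Derivation:
After op 1 (move_left): buffer="efpckaismu" (len 10), cursors c1@5 c2@6 c3@7, authorship ..........
After op 2 (insert('l')): buffer="efpcklalilsmu" (len 13), cursors c1@6 c2@8 c3@10, authorship .....1.2.3...
After op 3 (add_cursor(8)): buffer="efpcklalilsmu" (len 13), cursors c1@6 c2@8 c4@8 c3@10, authorship .....1.2.3...
After op 4 (insert('p')): buffer="efpcklpalppilpsmu" (len 17), cursors c1@7 c2@11 c4@11 c3@14, authorship .....11.224.33...
After op 5 (insert('t')): buffer="efpcklptalppttilptsmu" (len 21), cursors c1@8 c2@14 c4@14 c3@18, authorship .....111.22424.333...
After op 6 (delete): buffer="efpcklpalppilpsmu" (len 17), cursors c1@7 c2@11 c4@11 c3@14, authorship .....11.224.33...
After op 7 (move_left): buffer="efpcklpalppilpsmu" (len 17), cursors c1@6 c2@10 c4@10 c3@13, authorship .....11.224.33...
Authorship (.=original, N=cursor N): . . . . . 1 1 . 2 2 4 . 3 3 . . .
Index 2: author = original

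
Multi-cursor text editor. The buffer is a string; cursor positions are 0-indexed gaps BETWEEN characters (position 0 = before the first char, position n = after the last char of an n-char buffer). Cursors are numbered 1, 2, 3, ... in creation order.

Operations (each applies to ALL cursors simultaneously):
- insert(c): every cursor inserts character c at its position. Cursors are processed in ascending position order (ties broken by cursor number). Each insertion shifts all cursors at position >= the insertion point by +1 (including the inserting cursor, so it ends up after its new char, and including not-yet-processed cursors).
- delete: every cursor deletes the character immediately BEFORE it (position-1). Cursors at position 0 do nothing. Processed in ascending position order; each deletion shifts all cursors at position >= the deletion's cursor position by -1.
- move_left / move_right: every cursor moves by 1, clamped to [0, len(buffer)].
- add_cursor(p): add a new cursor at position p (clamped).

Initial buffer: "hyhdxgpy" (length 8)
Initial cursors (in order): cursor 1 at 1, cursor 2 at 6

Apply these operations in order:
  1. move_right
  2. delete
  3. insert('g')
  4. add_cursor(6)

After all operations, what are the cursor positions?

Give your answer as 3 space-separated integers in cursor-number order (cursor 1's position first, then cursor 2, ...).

Answer: 2 7 6

Derivation:
After op 1 (move_right): buffer="hyhdxgpy" (len 8), cursors c1@2 c2@7, authorship ........
After op 2 (delete): buffer="hhdxgy" (len 6), cursors c1@1 c2@5, authorship ......
After op 3 (insert('g')): buffer="hghdxggy" (len 8), cursors c1@2 c2@7, authorship .1....2.
After op 4 (add_cursor(6)): buffer="hghdxggy" (len 8), cursors c1@2 c3@6 c2@7, authorship .1....2.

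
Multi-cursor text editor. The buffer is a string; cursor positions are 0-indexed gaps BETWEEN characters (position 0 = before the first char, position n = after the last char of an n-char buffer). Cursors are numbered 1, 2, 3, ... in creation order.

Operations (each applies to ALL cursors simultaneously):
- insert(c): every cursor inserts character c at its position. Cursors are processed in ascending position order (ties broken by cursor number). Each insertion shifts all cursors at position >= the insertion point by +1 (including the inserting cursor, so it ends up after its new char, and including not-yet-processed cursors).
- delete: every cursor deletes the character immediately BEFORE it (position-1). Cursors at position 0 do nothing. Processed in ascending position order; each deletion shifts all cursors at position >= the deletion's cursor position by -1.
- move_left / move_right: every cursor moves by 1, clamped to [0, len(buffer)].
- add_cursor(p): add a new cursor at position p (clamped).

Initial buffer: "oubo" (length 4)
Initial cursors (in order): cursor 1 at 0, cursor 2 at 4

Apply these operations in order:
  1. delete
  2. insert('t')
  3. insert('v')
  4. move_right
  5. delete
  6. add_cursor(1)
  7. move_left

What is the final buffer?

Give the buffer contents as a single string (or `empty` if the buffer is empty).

Answer: tvubt

Derivation:
After op 1 (delete): buffer="oub" (len 3), cursors c1@0 c2@3, authorship ...
After op 2 (insert('t')): buffer="toubt" (len 5), cursors c1@1 c2@5, authorship 1...2
After op 3 (insert('v')): buffer="tvoubtv" (len 7), cursors c1@2 c2@7, authorship 11...22
After op 4 (move_right): buffer="tvoubtv" (len 7), cursors c1@3 c2@7, authorship 11...22
After op 5 (delete): buffer="tvubt" (len 5), cursors c1@2 c2@5, authorship 11..2
After op 6 (add_cursor(1)): buffer="tvubt" (len 5), cursors c3@1 c1@2 c2@5, authorship 11..2
After op 7 (move_left): buffer="tvubt" (len 5), cursors c3@0 c1@1 c2@4, authorship 11..2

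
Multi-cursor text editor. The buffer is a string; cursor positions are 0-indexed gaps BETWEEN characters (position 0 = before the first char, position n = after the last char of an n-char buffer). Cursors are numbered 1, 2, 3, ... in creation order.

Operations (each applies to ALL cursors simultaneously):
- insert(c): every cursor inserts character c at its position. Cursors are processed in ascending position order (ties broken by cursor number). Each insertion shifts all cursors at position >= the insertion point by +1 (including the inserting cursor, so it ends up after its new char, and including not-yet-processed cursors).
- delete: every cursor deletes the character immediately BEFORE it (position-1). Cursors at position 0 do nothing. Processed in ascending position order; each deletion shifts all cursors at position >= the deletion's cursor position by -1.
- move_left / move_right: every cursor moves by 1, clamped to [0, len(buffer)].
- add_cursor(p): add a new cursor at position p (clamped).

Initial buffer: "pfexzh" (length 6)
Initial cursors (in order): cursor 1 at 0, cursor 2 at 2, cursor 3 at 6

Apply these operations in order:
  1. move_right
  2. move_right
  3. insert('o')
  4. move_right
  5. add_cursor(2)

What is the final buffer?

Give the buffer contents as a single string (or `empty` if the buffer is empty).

After op 1 (move_right): buffer="pfexzh" (len 6), cursors c1@1 c2@3 c3@6, authorship ......
After op 2 (move_right): buffer="pfexzh" (len 6), cursors c1@2 c2@4 c3@6, authorship ......
After op 3 (insert('o')): buffer="pfoexozho" (len 9), cursors c1@3 c2@6 c3@9, authorship ..1..2..3
After op 4 (move_right): buffer="pfoexozho" (len 9), cursors c1@4 c2@7 c3@9, authorship ..1..2..3
After op 5 (add_cursor(2)): buffer="pfoexozho" (len 9), cursors c4@2 c1@4 c2@7 c3@9, authorship ..1..2..3

Answer: pfoexozho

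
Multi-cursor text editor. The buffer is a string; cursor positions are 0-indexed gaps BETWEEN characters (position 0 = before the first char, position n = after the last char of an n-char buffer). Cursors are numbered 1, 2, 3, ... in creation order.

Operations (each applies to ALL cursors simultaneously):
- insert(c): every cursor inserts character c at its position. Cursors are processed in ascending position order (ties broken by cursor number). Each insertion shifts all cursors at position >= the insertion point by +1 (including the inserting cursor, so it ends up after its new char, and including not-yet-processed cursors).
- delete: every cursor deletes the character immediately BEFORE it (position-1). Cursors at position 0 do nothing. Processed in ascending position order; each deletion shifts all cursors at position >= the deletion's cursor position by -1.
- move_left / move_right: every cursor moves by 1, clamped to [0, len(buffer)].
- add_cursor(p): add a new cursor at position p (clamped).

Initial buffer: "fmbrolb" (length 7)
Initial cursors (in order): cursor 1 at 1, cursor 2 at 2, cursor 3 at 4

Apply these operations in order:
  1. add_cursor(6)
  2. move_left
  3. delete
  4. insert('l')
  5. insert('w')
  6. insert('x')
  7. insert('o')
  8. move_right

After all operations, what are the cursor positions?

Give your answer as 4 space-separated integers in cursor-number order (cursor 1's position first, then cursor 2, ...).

Answer: 9 9 14 19

Derivation:
After op 1 (add_cursor(6)): buffer="fmbrolb" (len 7), cursors c1@1 c2@2 c3@4 c4@6, authorship .......
After op 2 (move_left): buffer="fmbrolb" (len 7), cursors c1@0 c2@1 c3@3 c4@5, authorship .......
After op 3 (delete): buffer="mrlb" (len 4), cursors c1@0 c2@0 c3@1 c4@2, authorship ....
After op 4 (insert('l')): buffer="llmlrllb" (len 8), cursors c1@2 c2@2 c3@4 c4@6, authorship 12.3.4..
After op 5 (insert('w')): buffer="llwwmlwrlwlb" (len 12), cursors c1@4 c2@4 c3@7 c4@10, authorship 1212.33.44..
After op 6 (insert('x')): buffer="llwwxxmlwxrlwxlb" (len 16), cursors c1@6 c2@6 c3@10 c4@14, authorship 121212.333.444..
After op 7 (insert('o')): buffer="llwwxxoomlwxorlwxolb" (len 20), cursors c1@8 c2@8 c3@13 c4@18, authorship 12121212.3333.4444..
After op 8 (move_right): buffer="llwwxxoomlwxorlwxolb" (len 20), cursors c1@9 c2@9 c3@14 c4@19, authorship 12121212.3333.4444..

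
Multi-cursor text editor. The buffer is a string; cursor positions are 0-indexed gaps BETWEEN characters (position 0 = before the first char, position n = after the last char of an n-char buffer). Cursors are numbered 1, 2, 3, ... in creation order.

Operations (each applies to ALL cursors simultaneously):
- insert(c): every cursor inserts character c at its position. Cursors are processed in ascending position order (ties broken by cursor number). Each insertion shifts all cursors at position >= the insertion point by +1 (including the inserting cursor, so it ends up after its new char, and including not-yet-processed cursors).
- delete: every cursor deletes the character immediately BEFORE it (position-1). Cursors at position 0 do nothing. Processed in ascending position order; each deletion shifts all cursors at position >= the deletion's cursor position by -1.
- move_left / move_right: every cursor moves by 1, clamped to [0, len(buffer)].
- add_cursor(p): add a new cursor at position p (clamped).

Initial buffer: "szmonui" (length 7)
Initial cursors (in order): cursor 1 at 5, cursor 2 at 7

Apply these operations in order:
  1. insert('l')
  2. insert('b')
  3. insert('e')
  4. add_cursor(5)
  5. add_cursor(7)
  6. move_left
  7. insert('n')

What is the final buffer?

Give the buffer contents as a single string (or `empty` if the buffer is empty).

Answer: szmonnlnbneuilbne

Derivation:
After op 1 (insert('l')): buffer="szmonluil" (len 9), cursors c1@6 c2@9, authorship .....1..2
After op 2 (insert('b')): buffer="szmonlbuilb" (len 11), cursors c1@7 c2@11, authorship .....11..22
After op 3 (insert('e')): buffer="szmonlbeuilbe" (len 13), cursors c1@8 c2@13, authorship .....111..222
After op 4 (add_cursor(5)): buffer="szmonlbeuilbe" (len 13), cursors c3@5 c1@8 c2@13, authorship .....111..222
After op 5 (add_cursor(7)): buffer="szmonlbeuilbe" (len 13), cursors c3@5 c4@7 c1@8 c2@13, authorship .....111..222
After op 6 (move_left): buffer="szmonlbeuilbe" (len 13), cursors c3@4 c4@6 c1@7 c2@12, authorship .....111..222
After op 7 (insert('n')): buffer="szmonnlnbneuilbne" (len 17), cursors c3@5 c4@8 c1@10 c2@16, authorship ....3.14111..2222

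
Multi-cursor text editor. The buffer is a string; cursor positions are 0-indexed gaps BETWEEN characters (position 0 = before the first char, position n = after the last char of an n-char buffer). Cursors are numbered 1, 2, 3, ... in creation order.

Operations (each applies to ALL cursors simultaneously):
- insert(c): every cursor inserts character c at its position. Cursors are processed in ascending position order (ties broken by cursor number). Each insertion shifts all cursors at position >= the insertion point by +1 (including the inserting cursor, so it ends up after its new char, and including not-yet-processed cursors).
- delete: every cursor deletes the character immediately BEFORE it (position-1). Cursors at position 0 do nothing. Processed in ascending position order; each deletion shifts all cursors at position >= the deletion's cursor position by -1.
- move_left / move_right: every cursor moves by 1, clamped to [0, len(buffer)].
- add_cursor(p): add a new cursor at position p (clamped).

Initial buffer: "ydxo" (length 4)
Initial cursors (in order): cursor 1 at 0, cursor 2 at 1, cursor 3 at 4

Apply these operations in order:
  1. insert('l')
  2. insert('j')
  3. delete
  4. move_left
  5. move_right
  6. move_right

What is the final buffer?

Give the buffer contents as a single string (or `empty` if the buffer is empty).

Answer: lyldxol

Derivation:
After op 1 (insert('l')): buffer="lyldxol" (len 7), cursors c1@1 c2@3 c3@7, authorship 1.2...3
After op 2 (insert('j')): buffer="ljyljdxolj" (len 10), cursors c1@2 c2@5 c3@10, authorship 11.22...33
After op 3 (delete): buffer="lyldxol" (len 7), cursors c1@1 c2@3 c3@7, authorship 1.2...3
After op 4 (move_left): buffer="lyldxol" (len 7), cursors c1@0 c2@2 c3@6, authorship 1.2...3
After op 5 (move_right): buffer="lyldxol" (len 7), cursors c1@1 c2@3 c3@7, authorship 1.2...3
After op 6 (move_right): buffer="lyldxol" (len 7), cursors c1@2 c2@4 c3@7, authorship 1.2...3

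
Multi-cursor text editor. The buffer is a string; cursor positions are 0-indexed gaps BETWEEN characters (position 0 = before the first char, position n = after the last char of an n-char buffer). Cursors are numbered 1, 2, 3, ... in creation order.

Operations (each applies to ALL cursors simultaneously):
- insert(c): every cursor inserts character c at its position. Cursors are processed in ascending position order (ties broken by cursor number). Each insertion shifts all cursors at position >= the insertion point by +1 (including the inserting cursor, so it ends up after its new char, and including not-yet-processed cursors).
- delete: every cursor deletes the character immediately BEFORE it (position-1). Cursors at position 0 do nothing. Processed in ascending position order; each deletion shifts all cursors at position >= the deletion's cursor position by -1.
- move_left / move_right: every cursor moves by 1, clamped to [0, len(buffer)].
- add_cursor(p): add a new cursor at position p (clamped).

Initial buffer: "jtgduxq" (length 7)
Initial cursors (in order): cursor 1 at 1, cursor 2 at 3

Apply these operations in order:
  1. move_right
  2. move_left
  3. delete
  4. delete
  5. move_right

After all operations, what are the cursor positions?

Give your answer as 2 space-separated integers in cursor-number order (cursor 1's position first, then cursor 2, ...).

After op 1 (move_right): buffer="jtgduxq" (len 7), cursors c1@2 c2@4, authorship .......
After op 2 (move_left): buffer="jtgduxq" (len 7), cursors c1@1 c2@3, authorship .......
After op 3 (delete): buffer="tduxq" (len 5), cursors c1@0 c2@1, authorship .....
After op 4 (delete): buffer="duxq" (len 4), cursors c1@0 c2@0, authorship ....
After op 5 (move_right): buffer="duxq" (len 4), cursors c1@1 c2@1, authorship ....

Answer: 1 1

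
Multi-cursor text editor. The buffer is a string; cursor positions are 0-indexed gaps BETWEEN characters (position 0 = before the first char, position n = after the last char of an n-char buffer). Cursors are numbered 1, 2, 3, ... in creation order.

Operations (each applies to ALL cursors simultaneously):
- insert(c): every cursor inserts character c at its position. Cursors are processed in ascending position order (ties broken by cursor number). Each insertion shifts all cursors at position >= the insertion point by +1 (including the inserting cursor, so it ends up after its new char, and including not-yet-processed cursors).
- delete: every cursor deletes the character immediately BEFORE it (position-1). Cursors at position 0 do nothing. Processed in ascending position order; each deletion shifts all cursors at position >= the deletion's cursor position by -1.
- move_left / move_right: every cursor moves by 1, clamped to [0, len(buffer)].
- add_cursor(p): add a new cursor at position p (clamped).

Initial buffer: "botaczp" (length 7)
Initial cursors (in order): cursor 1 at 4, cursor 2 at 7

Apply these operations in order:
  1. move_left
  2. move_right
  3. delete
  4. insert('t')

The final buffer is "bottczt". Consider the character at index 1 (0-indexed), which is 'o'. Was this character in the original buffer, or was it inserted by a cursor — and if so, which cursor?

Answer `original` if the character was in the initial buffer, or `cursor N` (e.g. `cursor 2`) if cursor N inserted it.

After op 1 (move_left): buffer="botaczp" (len 7), cursors c1@3 c2@6, authorship .......
After op 2 (move_right): buffer="botaczp" (len 7), cursors c1@4 c2@7, authorship .......
After op 3 (delete): buffer="botcz" (len 5), cursors c1@3 c2@5, authorship .....
After op 4 (insert('t')): buffer="bottczt" (len 7), cursors c1@4 c2@7, authorship ...1..2
Authorship (.=original, N=cursor N): . . . 1 . . 2
Index 1: author = original

Answer: original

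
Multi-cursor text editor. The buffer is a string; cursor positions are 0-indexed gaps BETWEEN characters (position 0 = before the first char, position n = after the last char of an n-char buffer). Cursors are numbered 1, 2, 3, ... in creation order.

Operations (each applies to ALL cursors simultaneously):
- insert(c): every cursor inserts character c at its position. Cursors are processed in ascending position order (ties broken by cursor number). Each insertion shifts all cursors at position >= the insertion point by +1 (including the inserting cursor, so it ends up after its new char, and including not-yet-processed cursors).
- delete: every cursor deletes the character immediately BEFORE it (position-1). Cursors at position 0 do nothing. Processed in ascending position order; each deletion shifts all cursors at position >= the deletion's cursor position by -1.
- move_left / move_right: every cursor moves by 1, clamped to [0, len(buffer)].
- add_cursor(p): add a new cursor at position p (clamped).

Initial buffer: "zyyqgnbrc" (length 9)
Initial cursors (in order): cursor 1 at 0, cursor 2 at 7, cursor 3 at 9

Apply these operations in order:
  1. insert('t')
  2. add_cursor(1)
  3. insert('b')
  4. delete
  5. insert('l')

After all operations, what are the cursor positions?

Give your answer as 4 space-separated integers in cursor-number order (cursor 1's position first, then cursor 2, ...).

After op 1 (insert('t')): buffer="tzyyqgnbtrct" (len 12), cursors c1@1 c2@9 c3@12, authorship 1.......2..3
After op 2 (add_cursor(1)): buffer="tzyyqgnbtrct" (len 12), cursors c1@1 c4@1 c2@9 c3@12, authorship 1.......2..3
After op 3 (insert('b')): buffer="tbbzyyqgnbtbrctb" (len 16), cursors c1@3 c4@3 c2@12 c3@16, authorship 114.......22..33
After op 4 (delete): buffer="tzyyqgnbtrct" (len 12), cursors c1@1 c4@1 c2@9 c3@12, authorship 1.......2..3
After op 5 (insert('l')): buffer="tllzyyqgnbtlrctl" (len 16), cursors c1@3 c4@3 c2@12 c3@16, authorship 114.......22..33

Answer: 3 12 16 3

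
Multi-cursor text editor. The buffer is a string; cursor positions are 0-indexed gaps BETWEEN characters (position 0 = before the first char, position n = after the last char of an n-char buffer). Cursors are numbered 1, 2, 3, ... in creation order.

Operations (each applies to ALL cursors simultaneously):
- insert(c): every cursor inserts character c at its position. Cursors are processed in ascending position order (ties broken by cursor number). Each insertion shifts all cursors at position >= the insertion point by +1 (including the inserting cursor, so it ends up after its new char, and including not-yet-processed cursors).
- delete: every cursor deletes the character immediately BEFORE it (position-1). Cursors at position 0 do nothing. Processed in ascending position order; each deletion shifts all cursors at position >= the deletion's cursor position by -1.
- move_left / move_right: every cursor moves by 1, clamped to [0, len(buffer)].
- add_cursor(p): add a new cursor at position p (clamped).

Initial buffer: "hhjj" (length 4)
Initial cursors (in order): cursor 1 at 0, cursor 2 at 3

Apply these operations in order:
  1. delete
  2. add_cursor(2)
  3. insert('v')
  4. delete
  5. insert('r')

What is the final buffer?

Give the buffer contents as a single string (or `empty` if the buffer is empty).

Answer: rhhrrj

Derivation:
After op 1 (delete): buffer="hhj" (len 3), cursors c1@0 c2@2, authorship ...
After op 2 (add_cursor(2)): buffer="hhj" (len 3), cursors c1@0 c2@2 c3@2, authorship ...
After op 3 (insert('v')): buffer="vhhvvj" (len 6), cursors c1@1 c2@5 c3@5, authorship 1..23.
After op 4 (delete): buffer="hhj" (len 3), cursors c1@0 c2@2 c3@2, authorship ...
After op 5 (insert('r')): buffer="rhhrrj" (len 6), cursors c1@1 c2@5 c3@5, authorship 1..23.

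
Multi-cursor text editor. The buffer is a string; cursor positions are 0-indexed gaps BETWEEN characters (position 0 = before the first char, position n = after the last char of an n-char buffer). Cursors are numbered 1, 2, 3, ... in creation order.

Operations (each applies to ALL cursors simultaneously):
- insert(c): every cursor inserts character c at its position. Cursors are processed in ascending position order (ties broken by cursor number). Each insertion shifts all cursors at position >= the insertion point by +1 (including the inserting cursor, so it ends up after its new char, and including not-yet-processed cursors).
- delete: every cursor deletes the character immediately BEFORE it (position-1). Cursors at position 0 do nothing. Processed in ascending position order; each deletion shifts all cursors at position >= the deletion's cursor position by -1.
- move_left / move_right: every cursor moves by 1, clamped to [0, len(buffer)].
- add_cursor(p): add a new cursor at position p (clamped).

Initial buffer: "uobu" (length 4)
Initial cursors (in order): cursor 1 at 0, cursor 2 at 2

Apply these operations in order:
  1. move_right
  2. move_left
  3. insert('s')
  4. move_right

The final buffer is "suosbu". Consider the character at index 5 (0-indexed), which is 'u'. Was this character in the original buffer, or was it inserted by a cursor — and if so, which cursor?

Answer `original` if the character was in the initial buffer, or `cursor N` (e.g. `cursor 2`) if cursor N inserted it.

After op 1 (move_right): buffer="uobu" (len 4), cursors c1@1 c2@3, authorship ....
After op 2 (move_left): buffer="uobu" (len 4), cursors c1@0 c2@2, authorship ....
After op 3 (insert('s')): buffer="suosbu" (len 6), cursors c1@1 c2@4, authorship 1..2..
After op 4 (move_right): buffer="suosbu" (len 6), cursors c1@2 c2@5, authorship 1..2..
Authorship (.=original, N=cursor N): 1 . . 2 . .
Index 5: author = original

Answer: original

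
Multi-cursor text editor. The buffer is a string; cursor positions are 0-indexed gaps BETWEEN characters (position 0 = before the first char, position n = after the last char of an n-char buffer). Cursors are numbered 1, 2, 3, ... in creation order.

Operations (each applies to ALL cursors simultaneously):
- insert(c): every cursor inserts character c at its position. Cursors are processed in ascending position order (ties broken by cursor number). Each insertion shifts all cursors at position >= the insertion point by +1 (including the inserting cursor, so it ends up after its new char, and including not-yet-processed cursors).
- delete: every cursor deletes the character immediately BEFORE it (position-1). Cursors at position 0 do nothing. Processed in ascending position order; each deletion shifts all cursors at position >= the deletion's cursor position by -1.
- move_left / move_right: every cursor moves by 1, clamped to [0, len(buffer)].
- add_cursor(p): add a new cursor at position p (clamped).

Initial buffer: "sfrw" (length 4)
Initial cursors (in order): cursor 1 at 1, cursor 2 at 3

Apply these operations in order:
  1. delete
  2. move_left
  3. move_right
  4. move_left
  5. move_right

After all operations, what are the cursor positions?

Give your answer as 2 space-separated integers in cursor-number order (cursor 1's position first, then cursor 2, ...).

Answer: 1 1

Derivation:
After op 1 (delete): buffer="fw" (len 2), cursors c1@0 c2@1, authorship ..
After op 2 (move_left): buffer="fw" (len 2), cursors c1@0 c2@0, authorship ..
After op 3 (move_right): buffer="fw" (len 2), cursors c1@1 c2@1, authorship ..
After op 4 (move_left): buffer="fw" (len 2), cursors c1@0 c2@0, authorship ..
After op 5 (move_right): buffer="fw" (len 2), cursors c1@1 c2@1, authorship ..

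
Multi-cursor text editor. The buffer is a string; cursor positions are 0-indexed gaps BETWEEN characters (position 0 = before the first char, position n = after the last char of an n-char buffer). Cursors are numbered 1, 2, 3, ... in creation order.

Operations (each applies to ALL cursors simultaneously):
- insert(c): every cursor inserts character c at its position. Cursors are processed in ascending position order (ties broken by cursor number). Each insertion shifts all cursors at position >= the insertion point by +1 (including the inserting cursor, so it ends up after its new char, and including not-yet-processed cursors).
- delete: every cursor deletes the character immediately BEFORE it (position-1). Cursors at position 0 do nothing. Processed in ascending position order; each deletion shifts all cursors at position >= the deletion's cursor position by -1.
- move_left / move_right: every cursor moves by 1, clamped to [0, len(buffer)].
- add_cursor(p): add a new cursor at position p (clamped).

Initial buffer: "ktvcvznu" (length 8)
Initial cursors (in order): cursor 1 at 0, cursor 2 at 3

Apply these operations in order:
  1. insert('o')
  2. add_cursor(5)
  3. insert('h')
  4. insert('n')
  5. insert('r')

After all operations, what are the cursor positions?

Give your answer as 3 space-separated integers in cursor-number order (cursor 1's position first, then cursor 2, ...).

After op 1 (insert('o')): buffer="oktvocvznu" (len 10), cursors c1@1 c2@5, authorship 1...2.....
After op 2 (add_cursor(5)): buffer="oktvocvznu" (len 10), cursors c1@1 c2@5 c3@5, authorship 1...2.....
After op 3 (insert('h')): buffer="ohktvohhcvznu" (len 13), cursors c1@2 c2@8 c3@8, authorship 11...223.....
After op 4 (insert('n')): buffer="ohnktvohhnncvznu" (len 16), cursors c1@3 c2@11 c3@11, authorship 111...22323.....
After op 5 (insert('r')): buffer="ohnrktvohhnnrrcvznu" (len 19), cursors c1@4 c2@14 c3@14, authorship 1111...2232323.....

Answer: 4 14 14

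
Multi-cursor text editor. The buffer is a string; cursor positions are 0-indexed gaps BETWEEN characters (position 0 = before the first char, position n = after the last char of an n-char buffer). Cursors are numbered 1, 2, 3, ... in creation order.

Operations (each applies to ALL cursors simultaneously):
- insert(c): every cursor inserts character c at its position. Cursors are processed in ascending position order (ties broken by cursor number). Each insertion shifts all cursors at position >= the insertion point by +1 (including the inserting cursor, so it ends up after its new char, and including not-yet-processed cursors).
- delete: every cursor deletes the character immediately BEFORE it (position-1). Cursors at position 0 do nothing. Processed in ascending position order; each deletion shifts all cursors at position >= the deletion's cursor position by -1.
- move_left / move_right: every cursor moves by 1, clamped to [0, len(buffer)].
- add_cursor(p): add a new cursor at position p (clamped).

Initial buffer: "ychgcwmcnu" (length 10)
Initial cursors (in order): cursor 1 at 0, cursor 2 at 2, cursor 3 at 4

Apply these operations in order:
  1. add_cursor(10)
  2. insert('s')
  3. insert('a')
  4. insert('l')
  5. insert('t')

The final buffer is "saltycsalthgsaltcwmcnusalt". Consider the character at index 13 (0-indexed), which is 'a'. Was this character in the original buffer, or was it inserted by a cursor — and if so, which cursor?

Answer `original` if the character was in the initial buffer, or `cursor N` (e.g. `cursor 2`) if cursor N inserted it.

Answer: cursor 3

Derivation:
After op 1 (add_cursor(10)): buffer="ychgcwmcnu" (len 10), cursors c1@0 c2@2 c3@4 c4@10, authorship ..........
After op 2 (insert('s')): buffer="sycshgscwmcnus" (len 14), cursors c1@1 c2@4 c3@7 c4@14, authorship 1..2..3......4
After op 3 (insert('a')): buffer="saycsahgsacwmcnusa" (len 18), cursors c1@2 c2@6 c3@10 c4@18, authorship 11..22..33......44
After op 4 (insert('l')): buffer="salycsalhgsalcwmcnusal" (len 22), cursors c1@3 c2@8 c3@13 c4@22, authorship 111..222..333......444
After op 5 (insert('t')): buffer="saltycsalthgsaltcwmcnusalt" (len 26), cursors c1@4 c2@10 c3@16 c4@26, authorship 1111..2222..3333......4444
Authorship (.=original, N=cursor N): 1 1 1 1 . . 2 2 2 2 . . 3 3 3 3 . . . . . . 4 4 4 4
Index 13: author = 3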